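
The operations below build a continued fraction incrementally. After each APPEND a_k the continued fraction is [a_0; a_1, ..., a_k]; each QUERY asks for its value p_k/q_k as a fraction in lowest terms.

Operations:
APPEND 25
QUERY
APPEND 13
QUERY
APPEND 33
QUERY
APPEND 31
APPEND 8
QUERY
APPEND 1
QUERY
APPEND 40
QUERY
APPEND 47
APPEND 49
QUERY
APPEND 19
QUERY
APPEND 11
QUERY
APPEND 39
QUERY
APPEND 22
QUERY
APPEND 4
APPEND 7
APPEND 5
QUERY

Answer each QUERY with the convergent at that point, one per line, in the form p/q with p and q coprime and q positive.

APPEND 25: p_0 = 25·1 + 0 = 25, q_0 = 25·0 + 1 = 1 → 25/1
APPEND 13: p_1 = 13·25 + 1 = 326, q_1 = 13·1 + 0 = 13 → 326/13
APPEND 33: p_2 = 33·326 + 25 = 10783, q_2 = 33·13 + 1 = 430 → 10783/430
APPEND 31: p_3 = 31·10783 + 326 = 334599, q_3 = 31·430 + 13 = 13343 → 334599/13343
APPEND 8: p_4 = 8·334599 + 10783 = 2687575, q_4 = 8·13343 + 430 = 107174 → 2687575/107174
APPEND 1: p_5 = 1·2687575 + 334599 = 3022174, q_5 = 1·107174 + 13343 = 120517 → 3022174/120517
APPEND 40: p_6 = 40·3022174 + 2687575 = 123574535, q_6 = 40·120517 + 107174 = 4927854 → 123574535/4927854
APPEND 47: p_7 = 47·123574535 + 3022174 = 5811025319, q_7 = 47·4927854 + 120517 = 231729655 → 5811025319/231729655
APPEND 49: p_8 = 49·5811025319 + 123574535 = 284863815166, q_8 = 49·231729655 + 4927854 = 11359680949 → 284863815166/11359680949
APPEND 19: p_9 = 19·284863815166 + 5811025319 = 5418223513473, q_9 = 19·11359680949 + 231729655 = 216065667686 → 5418223513473/216065667686
APPEND 11: p_10 = 11·5418223513473 + 284863815166 = 59885322463369, q_10 = 11·216065667686 + 11359680949 = 2388082025495 → 59885322463369/2388082025495
APPEND 39: p_11 = 39·59885322463369 + 5418223513473 = 2340945799584864, q_11 = 39·2388082025495 + 216065667686 = 93351264661991 → 2340945799584864/93351264661991
APPEND 22: p_12 = 22·2340945799584864 + 59885322463369 = 51560692913330377, q_12 = 22·93351264661991 + 2388082025495 = 2056115904589297 → 51560692913330377/2056115904589297
APPEND 4: p_13 = 4·51560692913330377 + 2340945799584864 = 208583717452906372, q_13 = 4·2056115904589297 + 93351264661991 = 8317814883019179 → 208583717452906372/8317814883019179
APPEND 7: p_14 = 7·208583717452906372 + 51560692913330377 = 1511646715083674981, q_14 = 7·8317814883019179 + 2056115904589297 = 60280820085723550 → 1511646715083674981/60280820085723550
APPEND 5: p_15 = 5·1511646715083674981 + 208583717452906372 = 7766817292871281277, q_15 = 5·60280820085723550 + 8317814883019179 = 309721915311636929 → 7766817292871281277/309721915311636929

25/1
326/13
10783/430
2687575/107174
3022174/120517
123574535/4927854
284863815166/11359680949
5418223513473/216065667686
59885322463369/2388082025495
2340945799584864/93351264661991
51560692913330377/2056115904589297
7766817292871281277/309721915311636929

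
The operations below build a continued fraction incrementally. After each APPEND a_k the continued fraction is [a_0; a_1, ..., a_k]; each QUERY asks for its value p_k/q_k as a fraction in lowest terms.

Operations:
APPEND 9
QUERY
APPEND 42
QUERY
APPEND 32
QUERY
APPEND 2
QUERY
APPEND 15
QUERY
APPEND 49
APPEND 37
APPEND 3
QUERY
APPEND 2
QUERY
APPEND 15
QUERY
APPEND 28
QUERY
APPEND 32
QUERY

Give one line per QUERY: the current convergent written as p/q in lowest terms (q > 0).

APPEND 9: p_0 = 9·1 + 0 = 9, q_0 = 9·0 + 1 = 1 → 9/1
APPEND 42: p_1 = 42·9 + 1 = 379, q_1 = 42·1 + 0 = 42 → 379/42
APPEND 32: p_2 = 32·379 + 9 = 12137, q_2 = 32·42 + 1 = 1345 → 12137/1345
APPEND 2: p_3 = 2·12137 + 379 = 24653, q_3 = 2·1345 + 42 = 2732 → 24653/2732
APPEND 15: p_4 = 15·24653 + 12137 = 381932, q_4 = 15·2732 + 1345 = 42325 → 381932/42325
APPEND 49: p_5 = 49·381932 + 24653 = 18739321, q_5 = 49·42325 + 2732 = 2076657 → 18739321/2076657
APPEND 37: p_6 = 37·18739321 + 381932 = 693736809, q_6 = 37·2076657 + 42325 = 76878634 → 693736809/76878634
APPEND 3: p_7 = 3·693736809 + 18739321 = 2099949748, q_7 = 3·76878634 + 2076657 = 232712559 → 2099949748/232712559
APPEND 2: p_8 = 2·2099949748 + 693736809 = 4893636305, q_8 = 2·232712559 + 76878634 = 542303752 → 4893636305/542303752
APPEND 15: p_9 = 15·4893636305 + 2099949748 = 75504494323, q_9 = 15·542303752 + 232712559 = 8367268839 → 75504494323/8367268839
APPEND 28: p_10 = 28·75504494323 + 4893636305 = 2119019477349, q_10 = 28·8367268839 + 542303752 = 234825831244 → 2119019477349/234825831244
APPEND 32: p_11 = 32·2119019477349 + 75504494323 = 67884127769491, q_11 = 32·234825831244 + 8367268839 = 7522793868647 → 67884127769491/7522793868647

9/1
379/42
12137/1345
24653/2732
381932/42325
2099949748/232712559
4893636305/542303752
75504494323/8367268839
2119019477349/234825831244
67884127769491/7522793868647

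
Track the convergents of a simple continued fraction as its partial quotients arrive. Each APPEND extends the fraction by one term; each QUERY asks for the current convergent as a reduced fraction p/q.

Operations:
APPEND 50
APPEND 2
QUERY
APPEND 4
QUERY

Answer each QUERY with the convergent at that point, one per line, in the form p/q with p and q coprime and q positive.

APPEND 50: p_0 = 50·1 + 0 = 50, q_0 = 50·0 + 1 = 1 → 50/1
APPEND 2: p_1 = 2·50 + 1 = 101, q_1 = 2·1 + 0 = 2 → 101/2
APPEND 4: p_2 = 4·101 + 50 = 454, q_2 = 4·2 + 1 = 9 → 454/9

101/2
454/9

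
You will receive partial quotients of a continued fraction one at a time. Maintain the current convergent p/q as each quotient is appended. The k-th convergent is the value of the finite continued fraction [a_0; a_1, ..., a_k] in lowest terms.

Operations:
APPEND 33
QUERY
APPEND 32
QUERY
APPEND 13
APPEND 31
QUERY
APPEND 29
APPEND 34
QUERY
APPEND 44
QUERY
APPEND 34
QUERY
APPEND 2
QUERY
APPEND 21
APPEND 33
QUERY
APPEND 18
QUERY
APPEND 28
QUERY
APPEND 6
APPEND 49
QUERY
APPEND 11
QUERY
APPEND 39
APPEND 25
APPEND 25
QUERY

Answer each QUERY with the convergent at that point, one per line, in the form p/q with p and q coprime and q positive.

33/1
1057/32
428051/12959
422954653/12804711
18622431985/563783512
633585642143/19181444119
1285793716271/38926671750
913249165282793/27648097850427
16466120228774108/498502402858555
461964615570957817/13985715377889967
137086401484642487307/4150212654217609460
1510738670144721881387/45736751991063902417
37006758446996244256271075/1120358515031150934691023

APPEND 33: p_0 = 33·1 + 0 = 33, q_0 = 33·0 + 1 = 1 → 33/1
APPEND 32: p_1 = 32·33 + 1 = 1057, q_1 = 32·1 + 0 = 32 → 1057/32
APPEND 13: p_2 = 13·1057 + 33 = 13774, q_2 = 13·32 + 1 = 417 → 13774/417
APPEND 31: p_3 = 31·13774 + 1057 = 428051, q_3 = 31·417 + 32 = 12959 → 428051/12959
APPEND 29: p_4 = 29·428051 + 13774 = 12427253, q_4 = 29·12959 + 417 = 376228 → 12427253/376228
APPEND 34: p_5 = 34·12427253 + 428051 = 422954653, q_5 = 34·376228 + 12959 = 12804711 → 422954653/12804711
APPEND 44: p_6 = 44·422954653 + 12427253 = 18622431985, q_6 = 44·12804711 + 376228 = 563783512 → 18622431985/563783512
APPEND 34: p_7 = 34·18622431985 + 422954653 = 633585642143, q_7 = 34·563783512 + 12804711 = 19181444119 → 633585642143/19181444119
APPEND 2: p_8 = 2·633585642143 + 18622431985 = 1285793716271, q_8 = 2·19181444119 + 563783512 = 38926671750 → 1285793716271/38926671750
APPEND 21: p_9 = 21·1285793716271 + 633585642143 = 27635253683834, q_9 = 21·38926671750 + 19181444119 = 836641550869 → 27635253683834/836641550869
APPEND 33: p_10 = 33·27635253683834 + 1285793716271 = 913249165282793, q_10 = 33·836641550869 + 38926671750 = 27648097850427 → 913249165282793/27648097850427
APPEND 18: p_11 = 18·913249165282793 + 27635253683834 = 16466120228774108, q_11 = 18·27648097850427 + 836641550869 = 498502402858555 → 16466120228774108/498502402858555
APPEND 28: p_12 = 28·16466120228774108 + 913249165282793 = 461964615570957817, q_12 = 28·498502402858555 + 27648097850427 = 13985715377889967 → 461964615570957817/13985715377889967
APPEND 6: p_13 = 6·461964615570957817 + 16466120228774108 = 2788253813654521010, q_13 = 6·13985715377889967 + 498502402858555 = 84412794670198357 → 2788253813654521010/84412794670198357
APPEND 49: p_14 = 49·2788253813654521010 + 461964615570957817 = 137086401484642487307, q_14 = 49·84412794670198357 + 13985715377889967 = 4150212654217609460 → 137086401484642487307/4150212654217609460
APPEND 11: p_15 = 11·137086401484642487307 + 2788253813654521010 = 1510738670144721881387, q_15 = 11·4150212654217609460 + 84412794670198357 = 45736751991063902417 → 1510738670144721881387/45736751991063902417
APPEND 39: p_16 = 39·1510738670144721881387 + 137086401484642487307 = 59055894537128795861400, q_16 = 39·45736751991063902417 + 4150212654217609460 = 1787883540305709803723 → 59055894537128795861400/1787883540305709803723
APPEND 25: p_17 = 25·59055894537128795861400 + 1510738670144721881387 = 1477908102098364618416387, q_17 = 25·1787883540305709803723 + 45736751991063902417 = 44742825259633808995492 → 1477908102098364618416387/44742825259633808995492
APPEND 25: p_18 = 25·1477908102098364618416387 + 59055894537128795861400 = 37006758446996244256271075, q_18 = 25·44742825259633808995492 + 1787883540305709803723 = 1120358515031150934691023 → 37006758446996244256271075/1120358515031150934691023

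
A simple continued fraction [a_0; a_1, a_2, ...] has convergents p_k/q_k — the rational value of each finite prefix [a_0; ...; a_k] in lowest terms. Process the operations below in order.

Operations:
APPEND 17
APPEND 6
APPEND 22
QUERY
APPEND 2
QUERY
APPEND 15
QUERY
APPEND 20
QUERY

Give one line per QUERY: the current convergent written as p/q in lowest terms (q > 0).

APPEND 17: p_0 = 17·1 + 0 = 17, q_0 = 17·0 + 1 = 1 → 17/1
APPEND 6: p_1 = 6·17 + 1 = 103, q_1 = 6·1 + 0 = 6 → 103/6
APPEND 22: p_2 = 22·103 + 17 = 2283, q_2 = 22·6 + 1 = 133 → 2283/133
APPEND 2: p_3 = 2·2283 + 103 = 4669, q_3 = 2·133 + 6 = 272 → 4669/272
APPEND 15: p_4 = 15·4669 + 2283 = 72318, q_4 = 15·272 + 133 = 4213 → 72318/4213
APPEND 20: p_5 = 20·72318 + 4669 = 1451029, q_5 = 20·4213 + 272 = 84532 → 1451029/84532

2283/133
4669/272
72318/4213
1451029/84532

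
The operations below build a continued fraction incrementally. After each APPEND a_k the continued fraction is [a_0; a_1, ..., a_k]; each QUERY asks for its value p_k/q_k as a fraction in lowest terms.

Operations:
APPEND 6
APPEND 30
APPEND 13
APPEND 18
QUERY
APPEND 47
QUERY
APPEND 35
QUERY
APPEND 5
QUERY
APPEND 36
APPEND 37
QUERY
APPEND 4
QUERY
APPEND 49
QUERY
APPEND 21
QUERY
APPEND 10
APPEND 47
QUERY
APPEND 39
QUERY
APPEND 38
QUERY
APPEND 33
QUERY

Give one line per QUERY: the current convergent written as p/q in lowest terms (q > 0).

APPEND 6: p_0 = 6·1 + 0 = 6, q_0 = 6·0 + 1 = 1 → 6/1
APPEND 30: p_1 = 30·6 + 1 = 181, q_1 = 30·1 + 0 = 30 → 181/30
APPEND 13: p_2 = 13·181 + 6 = 2359, q_2 = 13·30 + 1 = 391 → 2359/391
APPEND 18: p_3 = 18·2359 + 181 = 42643, q_3 = 18·391 + 30 = 7068 → 42643/7068
APPEND 47: p_4 = 47·42643 + 2359 = 2006580, q_4 = 47·7068 + 391 = 332587 → 2006580/332587
APPEND 35: p_5 = 35·2006580 + 42643 = 70272943, q_5 = 35·332587 + 7068 = 11647613 → 70272943/11647613
APPEND 5: p_6 = 5·70272943 + 2006580 = 353371295, q_6 = 5·11647613 + 332587 = 58570652 → 353371295/58570652
APPEND 36: p_7 = 36·353371295 + 70272943 = 12791639563, q_7 = 36·58570652 + 11647613 = 2120191085 → 12791639563/2120191085
APPEND 37: p_8 = 37·12791639563 + 353371295 = 473644035126, q_8 = 37·2120191085 + 58570652 = 78505640797 → 473644035126/78505640797
APPEND 4: p_9 = 4·473644035126 + 12791639563 = 1907367780067, q_9 = 4·78505640797 + 2120191085 = 316142754273 → 1907367780067/316142754273
APPEND 49: p_10 = 49·1907367780067 + 473644035126 = 93934665258409, q_10 = 49·316142754273 + 78505640797 = 15569500600174 → 93934665258409/15569500600174
APPEND 21: p_11 = 21·93934665258409 + 1907367780067 = 1974535338206656, q_11 = 21·15569500600174 + 316142754273 = 327275655357927 → 1974535338206656/327275655357927
APPEND 10: p_12 = 10·1974535338206656 + 93934665258409 = 19839288047324969, q_12 = 10·327275655357927 + 15569500600174 = 3288326054179444 → 19839288047324969/3288326054179444
APPEND 47: p_13 = 47·19839288047324969 + 1974535338206656 = 934421073562480199, q_13 = 47·3288326054179444 + 327275655357927 = 154878600201791795 → 934421073562480199/154878600201791795
APPEND 39: p_14 = 39·934421073562480199 + 19839288047324969 = 36462261156984052730, q_14 = 39·154878600201791795 + 3288326054179444 = 6043553733924059449 → 36462261156984052730/6043553733924059449
APPEND 38: p_15 = 38·36462261156984052730 + 934421073562480199 = 1386500345038956483939, q_15 = 38·6043553733924059449 + 154878600201791795 = 229809920489316050857 → 1386500345038956483939/229809920489316050857
APPEND 33: p_16 = 33·1386500345038956483939 + 36462261156984052730 = 45790973647442548022717, q_16 = 33·229809920489316050857 + 6043553733924059449 = 7589770929881353737730 → 45790973647442548022717/7589770929881353737730

42643/7068
2006580/332587
70272943/11647613
353371295/58570652
473644035126/78505640797
1907367780067/316142754273
93934665258409/15569500600174
1974535338206656/327275655357927
934421073562480199/154878600201791795
36462261156984052730/6043553733924059449
1386500345038956483939/229809920489316050857
45790973647442548022717/7589770929881353737730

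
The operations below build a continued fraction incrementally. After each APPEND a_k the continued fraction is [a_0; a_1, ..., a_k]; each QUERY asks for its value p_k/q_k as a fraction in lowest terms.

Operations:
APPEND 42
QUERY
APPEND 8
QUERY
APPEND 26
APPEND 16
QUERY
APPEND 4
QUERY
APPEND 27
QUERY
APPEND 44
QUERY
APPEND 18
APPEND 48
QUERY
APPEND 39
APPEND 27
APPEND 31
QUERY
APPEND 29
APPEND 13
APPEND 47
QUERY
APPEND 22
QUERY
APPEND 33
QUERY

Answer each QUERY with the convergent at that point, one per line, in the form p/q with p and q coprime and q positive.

APPEND 42: p_0 = 42·1 + 0 = 42, q_0 = 42·0 + 1 = 1 → 42/1
APPEND 8: p_1 = 8·42 + 1 = 337, q_1 = 8·1 + 0 = 8 → 337/8
APPEND 26: p_2 = 26·337 + 42 = 8804, q_2 = 26·8 + 1 = 209 → 8804/209
APPEND 16: p_3 = 16·8804 + 337 = 141201, q_3 = 16·209 + 8 = 3352 → 141201/3352
APPEND 4: p_4 = 4·141201 + 8804 = 573608, q_4 = 4·3352 + 209 = 13617 → 573608/13617
APPEND 27: p_5 = 27·573608 + 141201 = 15628617, q_5 = 27·13617 + 3352 = 371011 → 15628617/371011
APPEND 44: p_6 = 44·15628617 + 573608 = 688232756, q_6 = 44·371011 + 13617 = 16338101 → 688232756/16338101
APPEND 18: p_7 = 18·688232756 + 15628617 = 12403818225, q_7 = 18·16338101 + 371011 = 294456829 → 12403818225/294456829
APPEND 48: p_8 = 48·12403818225 + 688232756 = 596071507556, q_8 = 48·294456829 + 16338101 = 14150265893 → 596071507556/14150265893
APPEND 39: p_9 = 39·596071507556 + 12403818225 = 23259192612909, q_9 = 39·14150265893 + 294456829 = 552154826656 → 23259192612909/552154826656
APPEND 27: p_10 = 27·23259192612909 + 596071507556 = 628594272056099, q_10 = 27·552154826656 + 14150265893 = 14922330585605 → 628594272056099/14922330585605
APPEND 31: p_11 = 31·628594272056099 + 23259192612909 = 19509681626351978, q_11 = 31·14922330585605 + 552154826656 = 463144402980411 → 19509681626351978/463144402980411
APPEND 29: p_12 = 29·19509681626351978 + 628594272056099 = 566409361436263461, q_12 = 29·463144402980411 + 14922330585605 = 13446110017017524 → 566409361436263461/13446110017017524
APPEND 13: p_13 = 13·566409361436263461 + 19509681626351978 = 7382831380297776971, q_13 = 13·13446110017017524 + 463144402980411 = 175262574624208223 → 7382831380297776971/175262574624208223
APPEND 47: p_14 = 47·7382831380297776971 + 566409361436263461 = 347559484235431781098, q_14 = 47·175262574624208223 + 13446110017017524 = 8250787117354804005 → 347559484235431781098/8250787117354804005
APPEND 22: p_15 = 22·347559484235431781098 + 7382831380297776971 = 7653691484559796961127, q_15 = 22·8250787117354804005 + 175262574624208223 = 181692579156429896333 → 7653691484559796961127/181692579156429896333
APPEND 33: p_16 = 33·7653691484559796961127 + 347559484235431781098 = 252919378474708731498289, q_16 = 33·181692579156429896333 + 8250787117354804005 = 6004105899279541382994 → 252919378474708731498289/6004105899279541382994

42/1
337/8
141201/3352
573608/13617
15628617/371011
688232756/16338101
596071507556/14150265893
19509681626351978/463144402980411
347559484235431781098/8250787117354804005
7653691484559796961127/181692579156429896333
252919378474708731498289/6004105899279541382994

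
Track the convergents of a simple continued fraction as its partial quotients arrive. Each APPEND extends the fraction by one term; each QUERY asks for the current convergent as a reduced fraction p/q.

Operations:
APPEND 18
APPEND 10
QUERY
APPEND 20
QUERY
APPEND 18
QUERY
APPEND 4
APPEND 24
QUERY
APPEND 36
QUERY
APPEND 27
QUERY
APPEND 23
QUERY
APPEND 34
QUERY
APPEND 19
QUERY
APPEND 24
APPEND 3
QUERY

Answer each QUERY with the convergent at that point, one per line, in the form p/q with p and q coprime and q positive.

APPEND 18: p_0 = 18·1 + 0 = 18, q_0 = 18·0 + 1 = 1 → 18/1
APPEND 10: p_1 = 10·18 + 1 = 181, q_1 = 10·1 + 0 = 10 → 181/10
APPEND 20: p_2 = 20·181 + 18 = 3638, q_2 = 20·10 + 1 = 201 → 3638/201
APPEND 18: p_3 = 18·3638 + 181 = 65665, q_3 = 18·201 + 10 = 3628 → 65665/3628
APPEND 4: p_4 = 4·65665 + 3638 = 266298, q_4 = 4·3628 + 201 = 14713 → 266298/14713
APPEND 24: p_5 = 24·266298 + 65665 = 6456817, q_5 = 24·14713 + 3628 = 356740 → 6456817/356740
APPEND 36: p_6 = 36·6456817 + 266298 = 232711710, q_6 = 36·356740 + 14713 = 12857353 → 232711710/12857353
APPEND 27: p_7 = 27·232711710 + 6456817 = 6289672987, q_7 = 27·12857353 + 356740 = 347505271 → 6289672987/347505271
APPEND 23: p_8 = 23·6289672987 + 232711710 = 144895190411, q_8 = 23·347505271 + 12857353 = 8005478586 → 144895190411/8005478586
APPEND 34: p_9 = 34·144895190411 + 6289672987 = 4932726146961, q_9 = 34·8005478586 + 347505271 = 272533777195 → 4932726146961/272533777195
APPEND 19: p_10 = 19·4932726146961 + 144895190411 = 93866691982670, q_10 = 19·272533777195 + 8005478586 = 5186147245291 → 93866691982670/5186147245291
APPEND 24: p_11 = 24·93866691982670 + 4932726146961 = 2257733333731041, q_11 = 24·5186147245291 + 272533777195 = 124740067664179 → 2257733333731041/124740067664179
APPEND 3: p_12 = 3·2257733333731041 + 93866691982670 = 6867066693175793, q_12 = 3·124740067664179 + 5186147245291 = 379406350237828 → 6867066693175793/379406350237828

181/10
3638/201
65665/3628
6456817/356740
232711710/12857353
6289672987/347505271
144895190411/8005478586
4932726146961/272533777195
93866691982670/5186147245291
6867066693175793/379406350237828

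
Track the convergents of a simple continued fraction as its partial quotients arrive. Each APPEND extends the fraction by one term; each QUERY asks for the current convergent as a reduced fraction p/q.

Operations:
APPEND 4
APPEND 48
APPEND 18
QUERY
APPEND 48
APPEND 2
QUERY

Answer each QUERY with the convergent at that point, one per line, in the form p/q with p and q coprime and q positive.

3478/865
337752/84001

APPEND 4: p_0 = 4·1 + 0 = 4, q_0 = 4·0 + 1 = 1 → 4/1
APPEND 48: p_1 = 48·4 + 1 = 193, q_1 = 48·1 + 0 = 48 → 193/48
APPEND 18: p_2 = 18·193 + 4 = 3478, q_2 = 18·48 + 1 = 865 → 3478/865
APPEND 48: p_3 = 48·3478 + 193 = 167137, q_3 = 48·865 + 48 = 41568 → 167137/41568
APPEND 2: p_4 = 2·167137 + 3478 = 337752, q_4 = 2·41568 + 865 = 84001 → 337752/84001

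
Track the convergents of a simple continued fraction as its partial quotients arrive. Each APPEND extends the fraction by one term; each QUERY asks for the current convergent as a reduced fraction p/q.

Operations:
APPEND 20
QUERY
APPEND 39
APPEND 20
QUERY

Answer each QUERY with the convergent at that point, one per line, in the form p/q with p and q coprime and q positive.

20/1
15640/781

APPEND 20: p_0 = 20·1 + 0 = 20, q_0 = 20·0 + 1 = 1 → 20/1
APPEND 39: p_1 = 39·20 + 1 = 781, q_1 = 39·1 + 0 = 39 → 781/39
APPEND 20: p_2 = 20·781 + 20 = 15640, q_2 = 20·39 + 1 = 781 → 15640/781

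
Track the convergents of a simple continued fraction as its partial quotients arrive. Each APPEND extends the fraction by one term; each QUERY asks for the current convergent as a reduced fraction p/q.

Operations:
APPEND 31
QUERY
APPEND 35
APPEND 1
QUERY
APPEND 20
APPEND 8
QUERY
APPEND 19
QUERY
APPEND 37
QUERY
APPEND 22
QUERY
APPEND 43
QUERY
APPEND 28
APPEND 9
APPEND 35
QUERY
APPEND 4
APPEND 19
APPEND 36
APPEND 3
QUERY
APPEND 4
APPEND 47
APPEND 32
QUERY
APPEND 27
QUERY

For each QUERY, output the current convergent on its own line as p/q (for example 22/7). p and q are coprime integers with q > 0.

APPEND 31: p_0 = 31·1 + 0 = 31, q_0 = 31·0 + 1 = 1 → 31/1
APPEND 35: p_1 = 35·31 + 1 = 1086, q_1 = 35·1 + 0 = 35 → 1086/35
APPEND 1: p_2 = 1·1086 + 31 = 1117, q_2 = 1·35 + 1 = 36 → 1117/36
APPEND 20: p_3 = 20·1117 + 1086 = 23426, q_3 = 20·36 + 35 = 755 → 23426/755
APPEND 8: p_4 = 8·23426 + 1117 = 188525, q_4 = 8·755 + 36 = 6076 → 188525/6076
APPEND 19: p_5 = 19·188525 + 23426 = 3605401, q_5 = 19·6076 + 755 = 116199 → 3605401/116199
APPEND 37: p_6 = 37·3605401 + 188525 = 133588362, q_6 = 37·116199 + 6076 = 4305439 → 133588362/4305439
APPEND 22: p_7 = 22·133588362 + 3605401 = 2942549365, q_7 = 22·4305439 + 116199 = 94835857 → 2942549365/94835857
APPEND 43: p_8 = 43·2942549365 + 133588362 = 126663211057, q_8 = 43·94835857 + 4305439 = 4082247290 → 126663211057/4082247290
APPEND 28: p_9 = 28·126663211057 + 2942549365 = 3549512458961, q_9 = 28·4082247290 + 94835857 = 114397759977 → 3549512458961/114397759977
APPEND 9: p_10 = 9·3549512458961 + 126663211057 = 32072275341706, q_10 = 9·114397759977 + 4082247290 = 1033662087083 → 32072275341706/1033662087083
APPEND 35: p_11 = 35·32072275341706 + 3549512458961 = 1126079149418671, q_11 = 35·1033662087083 + 114397759977 = 36292570807882 → 1126079149418671/36292570807882
APPEND 4: p_12 = 4·1126079149418671 + 32072275341706 = 4536388873016390, q_12 = 4·36292570807882 + 1033662087083 = 146203945318611 → 4536388873016390/146203945318611
APPEND 19: p_13 = 19·4536388873016390 + 1126079149418671 = 87317467736730081, q_13 = 19·146203945318611 + 36292570807882 = 2814167531861491 → 87317467736730081/2814167531861491
APPEND 36: p_14 = 36·87317467736730081 + 4536388873016390 = 3147965227395299306, q_14 = 36·2814167531861491 + 146203945318611 = 101456235092332287 → 3147965227395299306/101456235092332287
APPEND 3: p_15 = 3·3147965227395299306 + 87317467736730081 = 9531213149922627999, q_15 = 3·101456235092332287 + 2814167531861491 = 307182872808858352 → 9531213149922627999/307182872808858352
APPEND 4: p_16 = 4·9531213149922627999 + 3147965227395299306 = 41272817827085811302, q_16 = 4·307182872808858352 + 101456235092332287 = 1330187726327765695 → 41272817827085811302/1330187726327765695
APPEND 47: p_17 = 47·41272817827085811302 + 9531213149922627999 = 1949353651022955759193, q_17 = 47·1330187726327765695 + 307182872808858352 = 62826006010213846017 → 1949353651022955759193/62826006010213846017
APPEND 32: p_18 = 32·1949353651022955759193 + 41272817827085811302 = 62420589650561670105478, q_18 = 32·62826006010213846017 + 1330187726327765695 = 2011762380053170838239 → 62420589650561670105478/2011762380053170838239
APPEND 27: p_19 = 27·62420589650561670105478 + 1949353651022955759193 = 1687305274216188048607099, q_19 = 27·2011762380053170838239 + 62826006010213846017 = 54380410267445826478470 → 1687305274216188048607099/54380410267445826478470

31/1
1117/36
188525/6076
3605401/116199
133588362/4305439
2942549365/94835857
126663211057/4082247290
1126079149418671/36292570807882
9531213149922627999/307182872808858352
62420589650561670105478/2011762380053170838239
1687305274216188048607099/54380410267445826478470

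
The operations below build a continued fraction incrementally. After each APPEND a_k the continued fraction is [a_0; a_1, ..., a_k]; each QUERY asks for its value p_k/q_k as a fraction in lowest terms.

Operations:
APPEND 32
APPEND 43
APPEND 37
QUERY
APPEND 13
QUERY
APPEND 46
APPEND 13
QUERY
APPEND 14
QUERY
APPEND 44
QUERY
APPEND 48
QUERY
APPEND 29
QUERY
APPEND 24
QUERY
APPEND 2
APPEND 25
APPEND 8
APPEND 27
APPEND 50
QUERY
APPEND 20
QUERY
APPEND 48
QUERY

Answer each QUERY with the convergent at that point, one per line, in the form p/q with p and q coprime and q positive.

APPEND 32: p_0 = 32·1 + 0 = 32, q_0 = 32·0 + 1 = 1 → 32/1
APPEND 43: p_1 = 43·32 + 1 = 1377, q_1 = 43·1 + 0 = 43 → 1377/43
APPEND 37: p_2 = 37·1377 + 32 = 50981, q_2 = 37·43 + 1 = 1592 → 50981/1592
APPEND 13: p_3 = 13·50981 + 1377 = 664130, q_3 = 13·1592 + 43 = 20739 → 664130/20739
APPEND 46: p_4 = 46·664130 + 50981 = 30600961, q_4 = 46·20739 + 1592 = 955586 → 30600961/955586
APPEND 13: p_5 = 13·30600961 + 664130 = 398476623, q_5 = 13·955586 + 20739 = 12443357 → 398476623/12443357
APPEND 14: p_6 = 14·398476623 + 30600961 = 5609273683, q_6 = 14·12443357 + 955586 = 175162584 → 5609273683/175162584
APPEND 44: p_7 = 44·5609273683 + 398476623 = 247206518675, q_7 = 44·175162584 + 12443357 = 7719597053 → 247206518675/7719597053
APPEND 48: p_8 = 48·247206518675 + 5609273683 = 11871522170083, q_8 = 48·7719597053 + 175162584 = 370715821128 → 11871522170083/370715821128
APPEND 29: p_9 = 29·11871522170083 + 247206518675 = 344521349451082, q_9 = 29·370715821128 + 7719597053 = 10758478409765 → 344521349451082/10758478409765
APPEND 24: p_10 = 24·344521349451082 + 11871522170083 = 8280383908996051, q_10 = 24·10758478409765 + 370715821128 = 258574197655488 → 8280383908996051/258574197655488
APPEND 2: p_11 = 2·8280383908996051 + 344521349451082 = 16905289167443184, q_11 = 2·258574197655488 + 10758478409765 = 527906873720741 → 16905289167443184/527906873720741
APPEND 25: p_12 = 25·16905289167443184 + 8280383908996051 = 430912613095075651, q_12 = 25·527906873720741 + 258574197655488 = 13456246040674013 → 430912613095075651/13456246040674013
APPEND 8: p_13 = 8·430912613095075651 + 16905289167443184 = 3464206193928048392, q_13 = 8·13456246040674013 + 527906873720741 = 108177875199112845 → 3464206193928048392/108177875199112845
APPEND 27: p_14 = 27·3464206193928048392 + 430912613095075651 = 93964479849152382235, q_14 = 27·108177875199112845 + 13456246040674013 = 2934258876416720828 → 93964479849152382235/2934258876416720828
APPEND 50: p_15 = 50·93964479849152382235 + 3464206193928048392 = 4701688198651547160142, q_15 = 50·2934258876416720828 + 108177875199112845 = 146821121696035154245 → 4701688198651547160142/146821121696035154245
APPEND 20: p_16 = 20·4701688198651547160142 + 93964479849152382235 = 94127728452880095585075, q_16 = 20·146821121696035154245 + 2934258876416720828 = 2939356692797119805728 → 94127728452880095585075/2939356692797119805728
APPEND 48: p_17 = 48·94127728452880095585075 + 4701688198651547160142 = 4522832653936896135243742, q_17 = 48·2939356692797119805728 + 146821121696035154245 = 141235942375957785829189 → 4522832653936896135243742/141235942375957785829189

50981/1592
664130/20739
398476623/12443357
5609273683/175162584
247206518675/7719597053
11871522170083/370715821128
344521349451082/10758478409765
8280383908996051/258574197655488
4701688198651547160142/146821121696035154245
94127728452880095585075/2939356692797119805728
4522832653936896135243742/141235942375957785829189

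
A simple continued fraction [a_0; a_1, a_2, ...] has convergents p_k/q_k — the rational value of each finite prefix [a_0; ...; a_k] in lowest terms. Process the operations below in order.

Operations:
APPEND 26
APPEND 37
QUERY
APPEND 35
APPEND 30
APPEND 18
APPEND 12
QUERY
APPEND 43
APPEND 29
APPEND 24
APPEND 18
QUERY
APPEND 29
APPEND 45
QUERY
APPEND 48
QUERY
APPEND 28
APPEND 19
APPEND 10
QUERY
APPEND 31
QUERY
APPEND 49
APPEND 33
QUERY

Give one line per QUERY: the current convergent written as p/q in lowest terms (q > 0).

APPEND 26: p_0 = 26·1 + 0 = 26, q_0 = 26·0 + 1 = 1 → 26/1
APPEND 37: p_1 = 37·26 + 1 = 963, q_1 = 37·1 + 0 = 37 → 963/37
APPEND 35: p_2 = 35·963 + 26 = 33731, q_2 = 35·37 + 1 = 1296 → 33731/1296
APPEND 30: p_3 = 30·33731 + 963 = 1012893, q_3 = 30·1296 + 37 = 38917 → 1012893/38917
APPEND 18: p_4 = 18·1012893 + 33731 = 18265805, q_4 = 18·38917 + 1296 = 701802 → 18265805/701802
APPEND 12: p_5 = 12·18265805 + 1012893 = 220202553, q_5 = 12·701802 + 38917 = 8460541 → 220202553/8460541
APPEND 43: p_6 = 43·220202553 + 18265805 = 9486975584, q_6 = 43·8460541 + 701802 = 364505065 → 9486975584/364505065
APPEND 29: p_7 = 29·9486975584 + 220202553 = 275342494489, q_7 = 29·364505065 + 8460541 = 10579107426 → 275342494489/10579107426
APPEND 24: p_8 = 24·275342494489 + 9486975584 = 6617706843320, q_8 = 24·10579107426 + 364505065 = 254263083289 → 6617706843320/254263083289
APPEND 18: p_9 = 18·6617706843320 + 275342494489 = 119394065674249, q_9 = 18·254263083289 + 10579107426 = 4587314606628 → 119394065674249/4587314606628
APPEND 29: p_10 = 29·119394065674249 + 6617706843320 = 3469045611396541, q_10 = 29·4587314606628 + 254263083289 = 133286386675501 → 3469045611396541/133286386675501
APPEND 45: p_11 = 45·3469045611396541 + 119394065674249 = 156226446578518594, q_11 = 45·133286386675501 + 4587314606628 = 6002474715004173 → 156226446578518594/6002474715004173
APPEND 48: p_12 = 48·156226446578518594 + 3469045611396541 = 7502338481380289053, q_12 = 48·6002474715004173 + 133286386675501 = 288252072706875805 → 7502338481380289053/288252072706875805
APPEND 28: p_13 = 28·7502338481380289053 + 156226446578518594 = 210221703925226612078, q_13 = 28·288252072706875805 + 6002474715004173 = 8077060510507526713 → 210221703925226612078/8077060510507526713
APPEND 19: p_14 = 19·210221703925226612078 + 7502338481380289053 = 4001714713060685918535, q_14 = 19·8077060510507526713 + 288252072706875805 = 153752401772349883352 → 4001714713060685918535/153752401772349883352
APPEND 10: p_15 = 10·4001714713060685918535 + 210221703925226612078 = 40227368834532085797428, q_15 = 10·153752401772349883352 + 8077060510507526713 = 1545601078234006360233 → 40227368834532085797428/1545601078234006360233
APPEND 31: p_16 = 31·40227368834532085797428 + 4001714713060685918535 = 1251050148583555345638803, q_16 = 31·1545601078234006360233 + 153752401772349883352 = 48067385827026547050575 → 1251050148583555345638803/48067385827026547050575
APPEND 49: p_17 = 49·1251050148583555345638803 + 40227368834532085797428 = 61341684649428744022098775, q_17 = 49·48067385827026547050575 + 1545601078234006360233 = 2356847506602534811838408 → 61341684649428744022098775/2356847506602534811838408
APPEND 33: p_18 = 33·61341684649428744022098775 + 1251050148583555345638803 = 2025526643579732108074898378, q_18 = 33·2356847506602534811838408 + 48067385827026547050575 = 77824035103710675337718039 → 2025526643579732108074898378/77824035103710675337718039

963/37
220202553/8460541
119394065674249/4587314606628
156226446578518594/6002474715004173
7502338481380289053/288252072706875805
40227368834532085797428/1545601078234006360233
1251050148583555345638803/48067385827026547050575
2025526643579732108074898378/77824035103710675337718039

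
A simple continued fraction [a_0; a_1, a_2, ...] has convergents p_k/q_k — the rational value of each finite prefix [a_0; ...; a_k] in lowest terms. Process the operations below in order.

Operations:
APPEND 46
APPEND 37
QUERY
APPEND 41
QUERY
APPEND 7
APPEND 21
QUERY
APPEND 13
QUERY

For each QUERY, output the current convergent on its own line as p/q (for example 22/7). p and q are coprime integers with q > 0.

1703/37
69869/1518
10376375/225441
135383661/2941396

APPEND 46: p_0 = 46·1 + 0 = 46, q_0 = 46·0 + 1 = 1 → 46/1
APPEND 37: p_1 = 37·46 + 1 = 1703, q_1 = 37·1 + 0 = 37 → 1703/37
APPEND 41: p_2 = 41·1703 + 46 = 69869, q_2 = 41·37 + 1 = 1518 → 69869/1518
APPEND 7: p_3 = 7·69869 + 1703 = 490786, q_3 = 7·1518 + 37 = 10663 → 490786/10663
APPEND 21: p_4 = 21·490786 + 69869 = 10376375, q_4 = 21·10663 + 1518 = 225441 → 10376375/225441
APPEND 13: p_5 = 13·10376375 + 490786 = 135383661, q_5 = 13·225441 + 10663 = 2941396 → 135383661/2941396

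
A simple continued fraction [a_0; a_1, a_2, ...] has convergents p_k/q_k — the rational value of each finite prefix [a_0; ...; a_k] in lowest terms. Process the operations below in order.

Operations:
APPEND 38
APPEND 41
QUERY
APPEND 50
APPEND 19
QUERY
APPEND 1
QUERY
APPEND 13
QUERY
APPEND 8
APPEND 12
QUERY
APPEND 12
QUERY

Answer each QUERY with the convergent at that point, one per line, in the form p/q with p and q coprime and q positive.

APPEND 38: p_0 = 38·1 + 0 = 38, q_0 = 38·0 + 1 = 1 → 38/1
APPEND 41: p_1 = 41·38 + 1 = 1559, q_1 = 41·1 + 0 = 41 → 1559/41
APPEND 50: p_2 = 50·1559 + 38 = 77988, q_2 = 50·41 + 1 = 2051 → 77988/2051
APPEND 19: p_3 = 19·77988 + 1559 = 1483331, q_3 = 19·2051 + 41 = 39010 → 1483331/39010
APPEND 1: p_4 = 1·1483331 + 77988 = 1561319, q_4 = 1·39010 + 2051 = 41061 → 1561319/41061
APPEND 13: p_5 = 13·1561319 + 1483331 = 21780478, q_5 = 13·41061 + 39010 = 572803 → 21780478/572803
APPEND 8: p_6 = 8·21780478 + 1561319 = 175805143, q_6 = 8·572803 + 41061 = 4623485 → 175805143/4623485
APPEND 12: p_7 = 12·175805143 + 21780478 = 2131442194, q_7 = 12·4623485 + 572803 = 56054623 → 2131442194/56054623
APPEND 12: p_8 = 12·2131442194 + 175805143 = 25753111471, q_8 = 12·56054623 + 4623485 = 677278961 → 25753111471/677278961

1559/41
1483331/39010
1561319/41061
21780478/572803
2131442194/56054623
25753111471/677278961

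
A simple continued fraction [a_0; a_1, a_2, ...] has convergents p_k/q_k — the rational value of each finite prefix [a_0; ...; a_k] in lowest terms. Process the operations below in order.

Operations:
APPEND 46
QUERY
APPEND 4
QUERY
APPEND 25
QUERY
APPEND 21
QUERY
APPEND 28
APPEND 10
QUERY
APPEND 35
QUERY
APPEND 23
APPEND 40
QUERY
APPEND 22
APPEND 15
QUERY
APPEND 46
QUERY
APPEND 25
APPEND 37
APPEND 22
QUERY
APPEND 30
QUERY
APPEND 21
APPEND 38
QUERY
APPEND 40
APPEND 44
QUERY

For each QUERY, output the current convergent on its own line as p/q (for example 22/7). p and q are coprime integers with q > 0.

46/1
185/4
4671/101
98276/2125
27662266/598135
970935709/20994326
895338278629/19359699646
296692357979794/6415312597321
13667568268383935/295530776336611
279019194241980654305/6033169724704671182
8383242973093188405338/181268990606593938123
6708813864882652800728652/145063183944207334065193
11821979609410036335318477904/255624024932537495093162533

APPEND 46: p_0 = 46·1 + 0 = 46, q_0 = 46·0 + 1 = 1 → 46/1
APPEND 4: p_1 = 4·46 + 1 = 185, q_1 = 4·1 + 0 = 4 → 185/4
APPEND 25: p_2 = 25·185 + 46 = 4671, q_2 = 25·4 + 1 = 101 → 4671/101
APPEND 21: p_3 = 21·4671 + 185 = 98276, q_3 = 21·101 + 4 = 2125 → 98276/2125
APPEND 28: p_4 = 28·98276 + 4671 = 2756399, q_4 = 28·2125 + 101 = 59601 → 2756399/59601
APPEND 10: p_5 = 10·2756399 + 98276 = 27662266, q_5 = 10·59601 + 2125 = 598135 → 27662266/598135
APPEND 35: p_6 = 35·27662266 + 2756399 = 970935709, q_6 = 35·598135 + 59601 = 20994326 → 970935709/20994326
APPEND 23: p_7 = 23·970935709 + 27662266 = 22359183573, q_7 = 23·20994326 + 598135 = 483467633 → 22359183573/483467633
APPEND 40: p_8 = 40·22359183573 + 970935709 = 895338278629, q_8 = 40·483467633 + 20994326 = 19359699646 → 895338278629/19359699646
APPEND 22: p_9 = 22·895338278629 + 22359183573 = 19719801313411, q_9 = 22·19359699646 + 483467633 = 426396859845 → 19719801313411/426396859845
APPEND 15: p_10 = 15·19719801313411 + 895338278629 = 296692357979794, q_10 = 15·426396859845 + 19359699646 = 6415312597321 → 296692357979794/6415312597321
APPEND 46: p_11 = 46·296692357979794 + 19719801313411 = 13667568268383935, q_11 = 46·6415312597321 + 426396859845 = 295530776336611 → 13667568268383935/295530776336611
APPEND 25: p_12 = 25·13667568268383935 + 296692357979794 = 341985899067578169, q_12 = 25·295530776336611 + 6415312597321 = 7394684721012596 → 341985899067578169/7394684721012596
APPEND 37: p_13 = 37·341985899067578169 + 13667568268383935 = 12667145833768776188, q_13 = 37·7394684721012596 + 295530776336611 = 273898865453802663 → 12667145833768776188/273898865453802663
APPEND 22: p_14 = 22·12667145833768776188 + 341985899067578169 = 279019194241980654305, q_14 = 22·273898865453802663 + 7394684721012596 = 6033169724704671182 → 279019194241980654305/6033169724704671182
APPEND 30: p_15 = 30·279019194241980654305 + 12667145833768776188 = 8383242973093188405338, q_15 = 30·6033169724704671182 + 273898865453802663 = 181268990606593938123 → 8383242973093188405338/181268990606593938123
APPEND 21: p_16 = 21·8383242973093188405338 + 279019194241980654305 = 176327121629198937166403, q_16 = 21·181268990606593938123 + 6033169724704671182 = 3812681972463177371765 → 176327121629198937166403/3812681972463177371765
APPEND 38: p_17 = 38·176327121629198937166403 + 8383242973093188405338 = 6708813864882652800728652, q_17 = 38·3812681972463177371765 + 181268990606593938123 = 145063183944207334065193 → 6708813864882652800728652/145063183944207334065193
APPEND 40: p_18 = 40·6708813864882652800728652 + 176327121629198937166403 = 268528881716935310966312483, q_18 = 40·145063183944207334065193 + 3812681972463177371765 = 5806340039740756539979485 → 268528881716935310966312483/5806340039740756539979485
APPEND 44: p_19 = 44·268528881716935310966312483 + 6708813864882652800728652 = 11821979609410036335318477904, q_19 = 44·5806340039740756539979485 + 145063183944207334065193 = 255624024932537495093162533 → 11821979609410036335318477904/255624024932537495093162533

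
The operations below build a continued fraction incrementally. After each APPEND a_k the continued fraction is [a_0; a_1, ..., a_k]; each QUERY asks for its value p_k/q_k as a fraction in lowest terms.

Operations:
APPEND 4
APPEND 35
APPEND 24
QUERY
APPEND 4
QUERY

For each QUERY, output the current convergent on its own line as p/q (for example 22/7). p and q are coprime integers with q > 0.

3388/841
13693/3399

APPEND 4: p_0 = 4·1 + 0 = 4, q_0 = 4·0 + 1 = 1 → 4/1
APPEND 35: p_1 = 35·4 + 1 = 141, q_1 = 35·1 + 0 = 35 → 141/35
APPEND 24: p_2 = 24·141 + 4 = 3388, q_2 = 24·35 + 1 = 841 → 3388/841
APPEND 4: p_3 = 4·3388 + 141 = 13693, q_3 = 4·841 + 35 = 3399 → 13693/3399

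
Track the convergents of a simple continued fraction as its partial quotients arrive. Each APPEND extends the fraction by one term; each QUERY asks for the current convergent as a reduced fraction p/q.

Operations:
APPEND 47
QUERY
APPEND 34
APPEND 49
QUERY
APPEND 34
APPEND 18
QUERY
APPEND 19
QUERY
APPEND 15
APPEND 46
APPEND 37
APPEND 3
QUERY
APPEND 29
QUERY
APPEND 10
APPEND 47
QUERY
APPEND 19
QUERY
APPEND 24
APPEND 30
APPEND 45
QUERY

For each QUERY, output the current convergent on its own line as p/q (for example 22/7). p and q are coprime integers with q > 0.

APPEND 47: p_0 = 47·1 + 0 = 47, q_0 = 47·0 + 1 = 1 → 47/1
APPEND 34: p_1 = 34·47 + 1 = 1599, q_1 = 34·1 + 0 = 34 → 1599/34
APPEND 49: p_2 = 49·1599 + 47 = 78398, q_2 = 49·34 + 1 = 1667 → 78398/1667
APPEND 34: p_3 = 34·78398 + 1599 = 2667131, q_3 = 34·1667 + 34 = 56712 → 2667131/56712
APPEND 18: p_4 = 18·2667131 + 78398 = 48086756, q_4 = 18·56712 + 1667 = 1022483 → 48086756/1022483
APPEND 19: p_5 = 19·48086756 + 2667131 = 916315495, q_5 = 19·1022483 + 56712 = 19483889 → 916315495/19483889
APPEND 15: p_6 = 15·916315495 + 48086756 = 13792819181, q_6 = 15·19483889 + 1022483 = 293280818 → 13792819181/293280818
APPEND 46: p_7 = 46·13792819181 + 916315495 = 635385997821, q_7 = 46·293280818 + 19483889 = 13510401517 → 635385997821/13510401517
APPEND 37: p_8 = 37·635385997821 + 13792819181 = 23523074738558, q_8 = 37·13510401517 + 293280818 = 500178136947 → 23523074738558/500178136947
APPEND 3: p_9 = 3·23523074738558 + 635385997821 = 71204610213495, q_9 = 3·500178136947 + 13510401517 = 1514044812358 → 71204610213495/1514044812358
APPEND 29: p_10 = 29·71204610213495 + 23523074738558 = 2088456770929913, q_10 = 29·1514044812358 + 500178136947 = 44407477695329 → 2088456770929913/44407477695329
APPEND 10: p_11 = 10·2088456770929913 + 71204610213495 = 20955772319512625, q_11 = 10·44407477695329 + 1514044812358 = 445588821765648 → 20955772319512625/445588821765648
APPEND 47: p_12 = 47·20955772319512625 + 2088456770929913 = 987009755788023288, q_12 = 47·445588821765648 + 44407477695329 = 20987082100680785 → 987009755788023288/20987082100680785
APPEND 19: p_13 = 19·987009755788023288 + 20955772319512625 = 18774141132291955097, q_13 = 19·20987082100680785 + 445588821765648 = 399200148734700563 → 18774141132291955097/399200148734700563
APPEND 24: p_14 = 24·18774141132291955097 + 987009755788023288 = 451566396930794945616, q_14 = 24·399200148734700563 + 20987082100680785 = 9601790651733494297 → 451566396930794945616/9601790651733494297
APPEND 30: p_15 = 30·451566396930794945616 + 18774141132291955097 = 13565766049056140323577, q_15 = 30·9601790651733494297 + 399200148734700563 = 288452919700739529473 → 13565766049056140323577/288452919700739529473
APPEND 45: p_16 = 45·13565766049056140323577 + 451566396930794945616 = 610911038604457109506581, q_16 = 45·288452919700739529473 + 9601790651733494297 = 12989983177185012320582 → 610911038604457109506581/12989983177185012320582

47/1
78398/1667
48086756/1022483
916315495/19483889
71204610213495/1514044812358
2088456770929913/44407477695329
987009755788023288/20987082100680785
18774141132291955097/399200148734700563
610911038604457109506581/12989983177185012320582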